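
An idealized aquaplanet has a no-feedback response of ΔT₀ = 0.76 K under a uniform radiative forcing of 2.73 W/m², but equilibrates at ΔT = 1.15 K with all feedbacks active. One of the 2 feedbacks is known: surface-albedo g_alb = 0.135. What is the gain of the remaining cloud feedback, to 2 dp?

0.20

Amplification A = ΔT/ΔT₀ = 1.15/0.76 = 1.513.
Total gain g = 1 − 1/A = 1 − 1/1.513 = 0.3391.
The known gain is 0.135.
g_cld = 0.3391 − 0.135 = 0.20.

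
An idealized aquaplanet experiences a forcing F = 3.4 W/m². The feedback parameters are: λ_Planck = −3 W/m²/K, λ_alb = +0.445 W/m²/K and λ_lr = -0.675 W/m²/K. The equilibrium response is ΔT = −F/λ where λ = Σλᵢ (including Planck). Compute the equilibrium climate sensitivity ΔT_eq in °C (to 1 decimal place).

Net feedback parameter λ = (−3) + (+0.445) + (-0.675) = -3.23 W/m²/K.
ΔT = −F/λ = −3.4/(-3.23) = 1.1 °C.

1.1 °C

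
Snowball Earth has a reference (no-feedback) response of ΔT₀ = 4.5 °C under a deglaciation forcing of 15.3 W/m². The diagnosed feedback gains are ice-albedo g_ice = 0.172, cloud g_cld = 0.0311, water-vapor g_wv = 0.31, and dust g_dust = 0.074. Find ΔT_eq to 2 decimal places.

Total gain g = 0.172 + 0.0311 + 0.31 + 0.074 = 0.5871.
Amplification A = 1/(1 − 0.5871) = 2.422.
ΔT = 4.5 × 2.422 = 10.90 °C.

10.90 °C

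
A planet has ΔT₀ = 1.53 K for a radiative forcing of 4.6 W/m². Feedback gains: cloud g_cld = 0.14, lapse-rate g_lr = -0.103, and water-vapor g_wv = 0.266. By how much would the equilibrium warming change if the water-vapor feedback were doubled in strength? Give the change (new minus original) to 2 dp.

1.35 K

Original: g = 0.303, ΔT = 1.53/(1−0.303) = 2.1951 K.
With doubled water-vapor: g' = 0.569, ΔT' = 1.53/(1−0.569) = 3.5499 K.
Change = 3.5499 − 2.1951 = 1.35 K.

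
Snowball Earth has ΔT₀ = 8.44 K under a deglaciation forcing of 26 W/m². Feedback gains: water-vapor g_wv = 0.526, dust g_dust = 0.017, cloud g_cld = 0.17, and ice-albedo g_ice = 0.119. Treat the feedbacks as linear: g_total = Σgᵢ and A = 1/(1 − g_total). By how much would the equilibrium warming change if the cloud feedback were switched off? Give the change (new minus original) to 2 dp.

-25.27 K

Original: g = 0.832, ΔT = 8.44/(1−0.832) = 50.2381 K.
Without cloud: g' = 0.662, ΔT' = 8.44/(1−0.662) = 24.9704 K.
Change = 24.9704 − 50.2381 = -25.27 K.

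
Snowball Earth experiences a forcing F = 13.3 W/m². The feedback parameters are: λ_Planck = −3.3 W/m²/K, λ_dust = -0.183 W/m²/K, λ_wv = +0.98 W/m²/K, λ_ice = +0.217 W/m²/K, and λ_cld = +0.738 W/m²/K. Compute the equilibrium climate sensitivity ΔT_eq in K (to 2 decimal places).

8.59 K

Net feedback parameter λ = (−3.3) + (-0.183) + (+0.98) + (+0.217) + (+0.738) = -1.548 W/m²/K.
ΔT = −F/λ = −13.3/(-1.548) = 8.59 K.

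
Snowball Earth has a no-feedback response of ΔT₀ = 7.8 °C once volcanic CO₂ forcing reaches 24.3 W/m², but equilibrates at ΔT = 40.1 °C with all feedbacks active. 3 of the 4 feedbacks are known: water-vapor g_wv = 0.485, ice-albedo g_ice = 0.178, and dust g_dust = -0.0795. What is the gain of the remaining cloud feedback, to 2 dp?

0.22

Amplification A = ΔT/ΔT₀ = 40.1/7.8 = 5.141.
Total gain g = 1 − 1/A = 1 − 1/5.141 = 0.8055.
Known gains sum to 0.485 + 0.178 − 0.0795 = 0.5835.
g_cld = 0.8055 − 0.5835 = 0.22.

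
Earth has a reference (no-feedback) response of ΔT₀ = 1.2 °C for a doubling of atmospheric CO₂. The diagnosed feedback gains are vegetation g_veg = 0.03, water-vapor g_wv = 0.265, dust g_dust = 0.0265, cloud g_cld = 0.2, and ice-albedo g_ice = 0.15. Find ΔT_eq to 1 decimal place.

3.7 °C

Total gain g = 0.03 + 0.265 + 0.0265 + 0.2 + 0.15 = 0.6715.
Amplification A = 1/(1 − 0.6715) = 3.044.
ΔT = 1.2 × 3.044 = 3.7 °C.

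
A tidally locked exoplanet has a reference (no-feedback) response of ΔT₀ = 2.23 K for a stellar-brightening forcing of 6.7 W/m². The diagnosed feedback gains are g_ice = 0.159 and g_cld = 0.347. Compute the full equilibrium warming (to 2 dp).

Total gain g = 0.159 + 0.347 = 0.506.
Amplification A = 1/(1 − 0.506) = 2.024.
ΔT = 2.23 × 2.024 = 4.51 K.

4.51 K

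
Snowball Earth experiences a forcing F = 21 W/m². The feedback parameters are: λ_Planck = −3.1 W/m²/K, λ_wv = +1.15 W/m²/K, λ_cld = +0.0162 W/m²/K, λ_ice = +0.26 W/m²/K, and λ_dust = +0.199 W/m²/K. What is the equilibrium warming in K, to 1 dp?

Net feedback parameter λ = (−3.1) + (+1.15) + (+0.0162) + (+0.26) + (+0.199) = -1.4748 W/m²/K.
ΔT = −F/λ = −21/(-1.4748) = 14.2 K.

14.2 K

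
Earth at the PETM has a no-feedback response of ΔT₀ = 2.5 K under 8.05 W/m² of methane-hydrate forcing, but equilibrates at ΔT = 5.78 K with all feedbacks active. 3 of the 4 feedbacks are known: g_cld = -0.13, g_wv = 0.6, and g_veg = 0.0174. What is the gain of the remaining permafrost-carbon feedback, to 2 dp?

Amplification A = ΔT/ΔT₀ = 5.78/2.5 = 2.312.
Total gain g = 1 − 1/A = 1 − 1/2.312 = 0.5675.
Known gains sum to -0.13 + 0.6 + 0.0174 = 0.4874.
g_pf = 0.5675 − 0.4874 = 0.08.

0.08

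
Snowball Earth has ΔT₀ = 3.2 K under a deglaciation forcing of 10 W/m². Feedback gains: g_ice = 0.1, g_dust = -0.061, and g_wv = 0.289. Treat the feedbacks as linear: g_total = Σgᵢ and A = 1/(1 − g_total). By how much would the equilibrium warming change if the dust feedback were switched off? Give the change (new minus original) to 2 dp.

0.48 K

Original: g = 0.328, ΔT = 3.2/(1−0.328) = 4.7619 K.
Without dust: g' = 0.389, ΔT' = 3.2/(1−0.389) = 5.2373 K.
Change = 5.2373 − 4.7619 = 0.48 K.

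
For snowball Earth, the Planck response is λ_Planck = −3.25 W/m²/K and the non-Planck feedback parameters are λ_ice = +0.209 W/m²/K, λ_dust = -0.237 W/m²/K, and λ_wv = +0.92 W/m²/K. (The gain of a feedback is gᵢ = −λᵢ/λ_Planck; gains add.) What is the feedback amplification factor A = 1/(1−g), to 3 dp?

1.378

Convert to gains: g_ice = 0.209/3.25 = 0.06431; g_dust = -0.237/3.25 = -0.07292; g_wv = 0.92/3.25 = 0.2831.
Total gain g = 0.27449.
A = 1/(1 − 0.27449) = 1.378.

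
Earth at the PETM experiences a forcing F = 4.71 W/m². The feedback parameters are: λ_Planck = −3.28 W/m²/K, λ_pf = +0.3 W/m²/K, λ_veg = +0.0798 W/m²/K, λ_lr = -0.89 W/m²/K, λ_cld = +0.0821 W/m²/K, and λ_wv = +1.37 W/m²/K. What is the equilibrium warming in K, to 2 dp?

Net feedback parameter λ = (−3.28) + (+0.3) + (+0.0798) + (-0.89) + (+0.0821) + (+1.37) = -2.3381 W/m²/K.
ΔT = −F/λ = −4.71/(-2.3381) = 2.01 K.

2.01 K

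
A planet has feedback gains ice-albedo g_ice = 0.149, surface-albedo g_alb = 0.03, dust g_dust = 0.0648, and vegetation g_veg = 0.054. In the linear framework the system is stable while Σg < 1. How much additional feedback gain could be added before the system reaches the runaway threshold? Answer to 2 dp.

Current total gain = 0.149 + 0.03 + 0.0648 + 0.054 = 0.2978.
Margin to runaway = 1 − 0.2978 = 0.70.

0.70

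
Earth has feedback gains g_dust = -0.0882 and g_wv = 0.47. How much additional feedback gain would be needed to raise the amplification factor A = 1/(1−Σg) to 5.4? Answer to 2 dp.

0.43

Current total gain = 0.3818.
Target gain for A = 5.4: g* = 1 − 1/5.4 = 0.8148.
Additional gain needed = 0.8148 − 0.3818 = 0.43.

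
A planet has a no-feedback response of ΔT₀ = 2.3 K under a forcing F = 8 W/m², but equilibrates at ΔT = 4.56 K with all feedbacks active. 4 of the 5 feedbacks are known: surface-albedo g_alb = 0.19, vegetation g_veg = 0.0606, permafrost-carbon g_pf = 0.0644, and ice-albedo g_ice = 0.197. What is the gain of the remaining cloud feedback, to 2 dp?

-0.02

Amplification A = ΔT/ΔT₀ = 4.56/2.3 = 1.983.
Total gain g = 1 − 1/A = 1 − 1/1.983 = 0.4957.
Known gains sum to 0.19 + 0.0606 + 0.0644 + 0.197 = 0.512.
g_cld = 0.4957 − 0.512 = -0.02.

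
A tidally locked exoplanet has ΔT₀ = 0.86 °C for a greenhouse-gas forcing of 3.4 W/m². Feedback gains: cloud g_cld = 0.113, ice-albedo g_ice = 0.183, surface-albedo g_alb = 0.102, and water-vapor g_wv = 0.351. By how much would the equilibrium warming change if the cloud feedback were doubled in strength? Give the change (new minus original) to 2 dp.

2.81 °C

Original: g = 0.749, ΔT = 0.86/(1−0.749) = 3.4263 °C.
With doubled cloud: g' = 0.862, ΔT' = 0.86/(1−0.862) = 6.2319 °C.
Change = 6.2319 − 3.4263 = 2.81 °C.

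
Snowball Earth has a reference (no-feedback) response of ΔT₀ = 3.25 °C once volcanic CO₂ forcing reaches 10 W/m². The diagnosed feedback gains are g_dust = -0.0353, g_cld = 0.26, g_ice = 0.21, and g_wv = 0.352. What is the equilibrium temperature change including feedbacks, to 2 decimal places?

15.24 °C

Total gain g = -0.0353 + 0.26 + 0.21 + 0.352 = 0.7867.
Amplification A = 1/(1 − 0.7867) = 4.688.
ΔT = 3.25 × 4.688 = 15.24 °C.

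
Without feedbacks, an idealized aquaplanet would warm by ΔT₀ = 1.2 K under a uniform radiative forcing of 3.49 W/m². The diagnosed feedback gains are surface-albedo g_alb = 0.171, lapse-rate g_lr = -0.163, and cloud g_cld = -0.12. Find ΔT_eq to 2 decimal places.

1.08 K

Total gain g = 0.171 − 0.163 − 0.12 = -0.112.
Amplification A = 1/(1 + 0.112) = 0.8993.
ΔT = 1.2 × 0.8993 = 1.08 K.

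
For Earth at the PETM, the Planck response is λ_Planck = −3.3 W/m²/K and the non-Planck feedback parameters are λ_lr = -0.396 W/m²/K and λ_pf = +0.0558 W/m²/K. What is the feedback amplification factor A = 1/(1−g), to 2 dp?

0.91

Convert to gains: g_lr = -0.396/3.3 = -0.12; g_pf = 0.0558/3.3 = 0.01691.
Total gain g = -0.10309.
A = 1/(1 + 0.10309) = 0.91.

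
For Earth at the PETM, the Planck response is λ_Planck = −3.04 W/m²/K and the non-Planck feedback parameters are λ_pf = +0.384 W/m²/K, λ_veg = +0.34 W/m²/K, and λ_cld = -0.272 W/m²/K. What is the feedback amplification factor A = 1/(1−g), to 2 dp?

Convert to gains: g_pf = 0.384/3.04 = 0.1263; g_veg = 0.34/3.04 = 0.1118; g_cld = -0.272/3.04 = -0.08947.
Total gain g = 0.14863.
A = 1/(1 − 0.14863) = 1.17.

1.17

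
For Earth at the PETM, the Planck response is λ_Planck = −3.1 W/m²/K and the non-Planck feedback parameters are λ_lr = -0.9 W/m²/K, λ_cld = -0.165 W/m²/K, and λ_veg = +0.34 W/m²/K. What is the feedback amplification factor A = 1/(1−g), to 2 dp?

0.81

Convert to gains: g_lr = -0.9/3.1 = -0.2903; g_cld = -0.165/3.1 = -0.05323; g_veg = 0.34/3.1 = 0.1097.
Total gain g = -0.23383.
A = 1/(1 + 0.23383) = 0.81.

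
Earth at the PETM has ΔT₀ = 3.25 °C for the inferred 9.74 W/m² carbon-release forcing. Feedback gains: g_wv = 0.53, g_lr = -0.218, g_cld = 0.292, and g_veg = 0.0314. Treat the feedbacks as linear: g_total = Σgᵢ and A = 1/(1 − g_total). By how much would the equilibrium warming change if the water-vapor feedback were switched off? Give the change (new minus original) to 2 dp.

Original: g = 0.6354, ΔT = 3.25/(1−0.6354) = 8.9139 °C.
Without water-vapor: g' = 0.1054, ΔT' = 3.25/(1−0.1054) = 3.6329 °C.
Change = 3.6329 − 8.9139 = -5.28 °C.

-5.28 °C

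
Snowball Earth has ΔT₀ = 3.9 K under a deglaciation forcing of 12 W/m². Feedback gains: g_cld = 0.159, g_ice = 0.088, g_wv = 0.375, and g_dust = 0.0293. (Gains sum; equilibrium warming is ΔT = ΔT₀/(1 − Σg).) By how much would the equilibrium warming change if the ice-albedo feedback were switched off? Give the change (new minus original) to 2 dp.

Original: g = 0.6513, ΔT = 3.9/(1−0.6513) = 11.1844 K.
Without ice-albedo: g' = 0.5633, ΔT' = 3.9/(1−0.5633) = 8.9306 K.
Change = 8.9306 − 11.1844 = -2.25 K.

-2.25 K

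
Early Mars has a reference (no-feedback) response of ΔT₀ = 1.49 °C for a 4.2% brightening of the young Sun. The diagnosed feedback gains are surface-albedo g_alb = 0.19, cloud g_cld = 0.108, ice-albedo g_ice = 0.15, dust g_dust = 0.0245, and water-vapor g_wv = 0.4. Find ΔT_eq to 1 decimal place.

Total gain g = 0.19 + 0.108 + 0.15 + 0.0245 + 0.4 = 0.8725.
Amplification A = 1/(1 − 0.8725) = 7.843.
ΔT = 1.49 × 7.843 = 11.7 °C.

11.7 °C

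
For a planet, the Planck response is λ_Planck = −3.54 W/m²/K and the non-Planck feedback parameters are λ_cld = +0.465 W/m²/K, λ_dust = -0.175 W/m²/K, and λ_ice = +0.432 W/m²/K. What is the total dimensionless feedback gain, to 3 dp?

0.204

Convert to gains: g_cld = 0.465/3.54 = 0.1314; g_dust = -0.175/3.54 = -0.04944; g_ice = 0.432/3.54 = 0.122.
Total gain g = 0.20396.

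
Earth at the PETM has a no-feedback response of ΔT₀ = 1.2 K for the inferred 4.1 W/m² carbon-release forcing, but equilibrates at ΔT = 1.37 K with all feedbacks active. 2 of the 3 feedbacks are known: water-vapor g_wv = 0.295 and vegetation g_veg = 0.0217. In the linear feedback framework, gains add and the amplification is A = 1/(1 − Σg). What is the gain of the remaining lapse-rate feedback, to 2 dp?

Amplification A = ΔT/ΔT₀ = 1.37/1.2 = 1.142.
Total gain g = 1 − 1/A = 1 − 1/1.142 = 0.1243.
Known gains sum to 0.295 + 0.0217 = 0.3167.
g_lr = 0.1243 − 0.3167 = -0.19.

-0.19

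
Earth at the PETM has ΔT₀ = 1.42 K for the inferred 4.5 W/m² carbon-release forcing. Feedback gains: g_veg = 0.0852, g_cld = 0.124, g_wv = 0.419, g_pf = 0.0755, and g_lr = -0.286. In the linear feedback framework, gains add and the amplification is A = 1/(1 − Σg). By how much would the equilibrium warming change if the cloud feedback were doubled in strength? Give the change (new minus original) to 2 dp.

Original: g = 0.4177, ΔT = 1.42/(1−0.4177) = 2.4386 K.
With doubled cloud: g' = 0.5417, ΔT' = 1.42/(1−0.5417) = 3.0984 K.
Change = 3.0984 − 2.4386 = 0.66 K.

0.66 K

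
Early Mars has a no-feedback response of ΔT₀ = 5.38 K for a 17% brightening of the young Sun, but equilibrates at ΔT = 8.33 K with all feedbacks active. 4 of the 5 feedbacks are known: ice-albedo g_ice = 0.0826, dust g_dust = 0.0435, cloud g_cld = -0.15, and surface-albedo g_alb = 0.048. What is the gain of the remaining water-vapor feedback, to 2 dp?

0.33

Amplification A = ΔT/ΔT₀ = 8.33/5.38 = 1.548.
Total gain g = 1 − 1/A = 1 − 1/1.548 = 0.354.
Known gains sum to 0.0826 + 0.0435 − 0.15 + 0.048 = 0.0241.
g_wv = 0.354 − 0.0241 = 0.33.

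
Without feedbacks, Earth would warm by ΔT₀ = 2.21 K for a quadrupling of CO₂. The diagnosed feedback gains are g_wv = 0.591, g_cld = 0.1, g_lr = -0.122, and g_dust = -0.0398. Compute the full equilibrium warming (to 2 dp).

4.69 K

Total gain g = 0.591 + 0.1 − 0.122 − 0.0398 = 0.5292.
Amplification A = 1/(1 − 0.5292) = 2.124.
ΔT = 2.21 × 2.124 = 4.69 K.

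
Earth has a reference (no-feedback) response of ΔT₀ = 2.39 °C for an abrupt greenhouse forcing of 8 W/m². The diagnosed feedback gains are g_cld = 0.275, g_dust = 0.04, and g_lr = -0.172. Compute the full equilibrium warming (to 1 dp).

2.8 °C

Total gain g = 0.275 + 0.04 − 0.172 = 0.143.
Amplification A = 1/(1 − 0.143) = 1.167.
ΔT = 2.39 × 1.167 = 2.8 °C.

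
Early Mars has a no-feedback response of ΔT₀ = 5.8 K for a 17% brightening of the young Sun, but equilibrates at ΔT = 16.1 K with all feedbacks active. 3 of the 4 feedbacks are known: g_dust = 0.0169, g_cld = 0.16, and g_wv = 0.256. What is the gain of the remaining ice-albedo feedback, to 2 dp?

0.21

Amplification A = ΔT/ΔT₀ = 16.1/5.8 = 2.776.
Total gain g = 1 − 1/A = 1 − 1/2.776 = 0.6398.
Known gains sum to 0.0169 + 0.16 + 0.256 = 0.4329.
g_ice = 0.6398 − 0.4329 = 0.21.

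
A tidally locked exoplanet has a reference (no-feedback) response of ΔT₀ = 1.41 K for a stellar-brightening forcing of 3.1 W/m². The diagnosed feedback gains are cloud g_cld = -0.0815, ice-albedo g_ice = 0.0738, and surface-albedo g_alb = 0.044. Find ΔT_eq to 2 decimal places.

Total gain g = -0.0815 + 0.0738 + 0.044 = 0.0363.
Amplification A = 1/(1 − 0.0363) = 1.038.
ΔT = 1.41 × 1.038 = 1.46 K.

1.46 K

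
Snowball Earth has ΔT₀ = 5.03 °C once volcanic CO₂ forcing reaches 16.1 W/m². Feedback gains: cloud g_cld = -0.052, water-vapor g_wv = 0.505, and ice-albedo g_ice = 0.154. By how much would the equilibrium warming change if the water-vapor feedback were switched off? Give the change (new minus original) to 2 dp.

Original: g = 0.607, ΔT = 5.03/(1−0.607) = 12.7990 °C.
Without water-vapor: g' = 0.102, ΔT' = 5.03/(1−0.102) = 5.6013 °C.
Change = 5.6013 − 12.7990 = -7.20 °C.

-7.20 °C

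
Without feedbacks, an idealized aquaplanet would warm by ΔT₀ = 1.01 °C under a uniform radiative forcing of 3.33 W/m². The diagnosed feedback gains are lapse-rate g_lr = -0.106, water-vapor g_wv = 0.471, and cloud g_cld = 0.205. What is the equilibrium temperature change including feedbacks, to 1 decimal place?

2.3 °C

Total gain g = -0.106 + 0.471 + 0.205 = 0.57.
Amplification A = 1/(1 − 0.57) = 2.326.
ΔT = 1.01 × 2.326 = 2.3 °C.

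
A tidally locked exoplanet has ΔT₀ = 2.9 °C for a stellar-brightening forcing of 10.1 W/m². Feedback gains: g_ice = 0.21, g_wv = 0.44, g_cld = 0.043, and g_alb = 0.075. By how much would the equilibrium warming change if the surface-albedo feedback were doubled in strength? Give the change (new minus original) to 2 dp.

Original: g = 0.768, ΔT = 2.9/(1−0.768) = 12.5000 °C.
With doubled surface-albedo: g' = 0.843, ΔT' = 2.9/(1−0.843) = 18.4713 °C.
Change = 18.4713 − 12.5000 = 5.97 °C.

5.97 °C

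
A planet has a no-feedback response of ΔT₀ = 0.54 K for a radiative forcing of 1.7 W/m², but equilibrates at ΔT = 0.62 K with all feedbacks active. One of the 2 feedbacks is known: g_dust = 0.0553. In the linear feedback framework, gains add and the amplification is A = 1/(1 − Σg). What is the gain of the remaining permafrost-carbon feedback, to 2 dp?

0.07

Amplification A = ΔT/ΔT₀ = 0.62/0.54 = 1.148.
Total gain g = 1 − 1/A = 1 − 1/1.148 = 0.1289.
The known gain is 0.0553.
g_pf = 0.1289 − 0.0553 = 0.07.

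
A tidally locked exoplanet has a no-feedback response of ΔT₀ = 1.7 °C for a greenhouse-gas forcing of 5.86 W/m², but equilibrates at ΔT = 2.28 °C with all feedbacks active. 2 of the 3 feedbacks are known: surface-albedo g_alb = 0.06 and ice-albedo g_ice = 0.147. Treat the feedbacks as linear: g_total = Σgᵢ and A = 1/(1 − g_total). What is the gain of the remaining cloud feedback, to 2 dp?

Amplification A = ΔT/ΔT₀ = 2.28/1.7 = 1.341.
Total gain g = 1 − 1/A = 1 − 1/1.341 = 0.2543.
Known gains sum to 0.06 + 0.147 = 0.207.
g_cld = 0.2543 − 0.207 = 0.05.

0.05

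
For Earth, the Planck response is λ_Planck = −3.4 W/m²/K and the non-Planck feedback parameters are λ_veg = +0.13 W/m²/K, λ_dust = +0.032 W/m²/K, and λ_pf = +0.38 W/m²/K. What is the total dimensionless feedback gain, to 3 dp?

Convert to gains: g_veg = 0.13/3.4 = 0.03824; g_dust = 0.032/3.4 = 0.009412; g_pf = 0.38/3.4 = 0.1118.
Total gain g = 0.159452.

0.159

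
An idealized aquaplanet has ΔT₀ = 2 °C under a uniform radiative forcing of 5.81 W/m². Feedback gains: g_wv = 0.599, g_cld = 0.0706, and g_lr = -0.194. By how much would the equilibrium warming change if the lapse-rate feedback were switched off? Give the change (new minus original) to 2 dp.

Original: g = 0.4756, ΔT = 2/(1−0.4756) = 3.8139 °C.
Without lapse-rate: g' = 0.6696, ΔT' = 2/(1−0.6696) = 6.0533 °C.
Change = 6.0533 − 3.8139 = 2.24 °C.

2.24 °C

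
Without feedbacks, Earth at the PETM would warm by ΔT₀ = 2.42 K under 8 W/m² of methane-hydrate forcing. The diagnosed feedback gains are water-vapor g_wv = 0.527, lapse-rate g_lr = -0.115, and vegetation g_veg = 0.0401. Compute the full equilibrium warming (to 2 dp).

Total gain g = 0.527 − 0.115 + 0.0401 = 0.4521.
Amplification A = 1/(1 − 0.4521) = 1.825.
ΔT = 2.42 × 1.825 = 4.42 K.

4.42 K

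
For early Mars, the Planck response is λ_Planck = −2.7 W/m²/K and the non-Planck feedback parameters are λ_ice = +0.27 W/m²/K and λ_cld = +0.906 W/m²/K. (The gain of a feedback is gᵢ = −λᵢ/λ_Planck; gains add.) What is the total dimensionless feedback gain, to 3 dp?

0.436

Convert to gains: g_ice = 0.27/2.7 = 0.1; g_cld = 0.906/2.7 = 0.3356.
Total gain g = 0.4356.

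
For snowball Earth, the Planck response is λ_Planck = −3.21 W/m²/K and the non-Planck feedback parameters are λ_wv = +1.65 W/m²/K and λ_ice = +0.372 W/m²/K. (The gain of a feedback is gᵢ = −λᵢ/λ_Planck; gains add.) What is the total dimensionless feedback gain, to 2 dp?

0.63

Convert to gains: g_wv = 1.65/3.21 = 0.514; g_ice = 0.372/3.21 = 0.1159.
Total gain g = 0.6299.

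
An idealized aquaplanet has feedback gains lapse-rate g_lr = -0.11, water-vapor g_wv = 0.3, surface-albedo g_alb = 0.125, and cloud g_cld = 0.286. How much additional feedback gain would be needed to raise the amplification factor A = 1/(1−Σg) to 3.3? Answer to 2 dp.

Current total gain = 0.601.
Target gain for A = 3.3: g* = 1 − 1/3.3 = 0.697.
Additional gain needed = 0.697 − 0.601 = 0.10.

0.10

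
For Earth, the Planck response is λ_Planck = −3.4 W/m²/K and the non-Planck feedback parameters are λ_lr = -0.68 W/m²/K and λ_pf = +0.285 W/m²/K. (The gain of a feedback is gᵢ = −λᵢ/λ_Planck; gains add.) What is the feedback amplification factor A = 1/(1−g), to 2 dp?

0.90

Convert to gains: g_lr = -0.68/3.4 = -0.2; g_pf = 0.285/3.4 = 0.08382.
Total gain g = -0.11618.
A = 1/(1 + 0.11618) = 0.90.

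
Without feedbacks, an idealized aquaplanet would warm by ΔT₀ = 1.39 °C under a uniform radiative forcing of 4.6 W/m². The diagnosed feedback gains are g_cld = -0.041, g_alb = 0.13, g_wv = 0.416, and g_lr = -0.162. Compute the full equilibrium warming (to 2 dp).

Total gain g = -0.041 + 0.13 + 0.416 − 0.162 = 0.343.
Amplification A = 1/(1 − 0.343) = 1.522.
ΔT = 1.39 × 1.522 = 2.12 °C.

2.12 °C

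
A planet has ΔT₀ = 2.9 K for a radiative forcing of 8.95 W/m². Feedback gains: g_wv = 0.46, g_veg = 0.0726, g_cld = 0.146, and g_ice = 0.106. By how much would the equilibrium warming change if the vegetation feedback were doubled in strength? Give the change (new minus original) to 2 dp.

Original: g = 0.7846, ΔT = 2.9/(1−0.7846) = 13.4633 K.
With doubled vegetation: g' = 0.8572, ΔT' = 2.9/(1−0.8572) = 20.3081 K.
Change = 20.3081 − 13.4633 = 6.84 K.

6.84 K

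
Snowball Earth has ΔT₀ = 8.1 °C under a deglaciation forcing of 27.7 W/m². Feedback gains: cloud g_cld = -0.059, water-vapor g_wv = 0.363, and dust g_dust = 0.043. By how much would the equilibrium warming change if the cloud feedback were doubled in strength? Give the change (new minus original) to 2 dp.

-1.03 °C

Original: g = 0.347, ΔT = 8.1/(1−0.347) = 12.4043 °C.
With doubled cloud: g' = 0.288, ΔT' = 8.1/(1−0.288) = 11.3764 °C.
Change = 11.3764 − 12.4043 = -1.03 °C.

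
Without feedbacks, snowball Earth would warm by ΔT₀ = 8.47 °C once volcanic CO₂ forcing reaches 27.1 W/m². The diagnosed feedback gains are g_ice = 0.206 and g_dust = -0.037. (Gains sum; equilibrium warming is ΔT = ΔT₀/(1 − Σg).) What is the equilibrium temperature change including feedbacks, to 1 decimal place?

10.2 °C

Total gain g = 0.206 − 0.037 = 0.169.
Amplification A = 1/(1 − 0.169) = 1.203.
ΔT = 8.47 × 1.203 = 10.2 °C.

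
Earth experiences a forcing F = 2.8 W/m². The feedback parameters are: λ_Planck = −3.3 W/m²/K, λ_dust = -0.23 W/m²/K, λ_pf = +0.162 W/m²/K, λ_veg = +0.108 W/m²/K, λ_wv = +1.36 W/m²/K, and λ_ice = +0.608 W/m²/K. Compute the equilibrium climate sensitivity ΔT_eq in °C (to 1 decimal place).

Net feedback parameter λ = (−3.3) + (-0.23) + (+0.162) + (+0.108) + (+1.36) + (+0.608) = -1.292 W/m²/K.
ΔT = −F/λ = −2.8/(-1.292) = 2.2 °C.

2.2 °C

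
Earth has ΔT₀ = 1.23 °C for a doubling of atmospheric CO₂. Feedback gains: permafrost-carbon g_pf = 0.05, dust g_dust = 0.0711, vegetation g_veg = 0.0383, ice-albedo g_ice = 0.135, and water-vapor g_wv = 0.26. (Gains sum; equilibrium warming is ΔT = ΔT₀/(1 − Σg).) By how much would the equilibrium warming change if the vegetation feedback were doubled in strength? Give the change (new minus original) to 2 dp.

Original: g = 0.5544, ΔT = 1.23/(1−0.5544) = 2.7603 °C.
With doubled vegetation: g' = 0.5927, ΔT' = 1.23/(1−0.5927) = 3.0199 °C.
Change = 3.0199 − 2.7603 = 0.26 °C.

0.26 °C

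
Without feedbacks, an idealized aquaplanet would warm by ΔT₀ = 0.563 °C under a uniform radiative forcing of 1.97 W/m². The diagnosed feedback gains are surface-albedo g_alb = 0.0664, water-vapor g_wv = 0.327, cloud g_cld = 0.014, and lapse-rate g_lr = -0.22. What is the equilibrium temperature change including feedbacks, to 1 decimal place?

0.7 °C

Total gain g = 0.0664 + 0.327 + 0.014 − 0.22 = 0.1874.
Amplification A = 1/(1 − 0.1874) = 1.231.
ΔT = 0.563 × 1.231 = 0.7 °C.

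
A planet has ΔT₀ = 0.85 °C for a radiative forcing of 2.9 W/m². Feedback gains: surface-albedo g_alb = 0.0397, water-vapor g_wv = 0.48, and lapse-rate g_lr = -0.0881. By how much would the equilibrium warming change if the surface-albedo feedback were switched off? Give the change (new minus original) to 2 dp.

Original: g = 0.4316, ΔT = 0.85/(1−0.4316) = 1.4954 °C.
Without surface-albedo: g' = 0.3919, ΔT' = 0.85/(1−0.3919) = 1.3978 °C.
Change = 1.3978 − 1.4954 = -0.10 °C.

-0.10 °C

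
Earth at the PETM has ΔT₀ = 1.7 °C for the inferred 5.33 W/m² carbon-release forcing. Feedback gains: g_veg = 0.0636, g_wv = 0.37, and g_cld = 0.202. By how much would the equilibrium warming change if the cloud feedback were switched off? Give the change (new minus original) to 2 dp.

Original: g = 0.6356, ΔT = 1.7/(1−0.6356) = 4.6652 °C.
Without cloud: g' = 0.4336, ΔT' = 1.7/(1−0.4336) = 3.0014 °C.
Change = 3.0014 − 4.6652 = -1.66 °C.

-1.66 °C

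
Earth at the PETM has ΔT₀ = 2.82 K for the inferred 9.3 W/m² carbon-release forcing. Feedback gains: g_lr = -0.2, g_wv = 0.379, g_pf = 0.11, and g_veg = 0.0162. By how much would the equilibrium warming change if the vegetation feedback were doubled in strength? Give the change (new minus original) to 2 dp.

0.10 K

Original: g = 0.3052, ΔT = 2.82/(1−0.3052) = 4.0587 K.
With doubled vegetation: g' = 0.3214, ΔT' = 2.82/(1−0.3214) = 4.1556 K.
Change = 4.1556 − 4.0587 = 0.10 K.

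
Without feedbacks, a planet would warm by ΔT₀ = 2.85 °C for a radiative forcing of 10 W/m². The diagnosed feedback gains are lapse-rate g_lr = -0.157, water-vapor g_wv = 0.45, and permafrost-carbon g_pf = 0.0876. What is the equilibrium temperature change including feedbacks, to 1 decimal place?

Total gain g = -0.157 + 0.45 + 0.0876 = 0.3806.
Amplification A = 1/(1 − 0.3806) = 1.614.
ΔT = 2.85 × 1.614 = 4.6 °C.

4.6 °C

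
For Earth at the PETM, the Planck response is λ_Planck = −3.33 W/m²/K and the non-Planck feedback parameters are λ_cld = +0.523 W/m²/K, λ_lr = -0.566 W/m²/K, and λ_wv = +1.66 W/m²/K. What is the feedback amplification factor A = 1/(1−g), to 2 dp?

Convert to gains: g_cld = 0.523/3.33 = 0.1571; g_lr = -0.566/3.33 = -0.17; g_wv = 1.66/3.33 = 0.4985.
Total gain g = 0.4856.
A = 1/(1 − 0.4856) = 1.94.

1.94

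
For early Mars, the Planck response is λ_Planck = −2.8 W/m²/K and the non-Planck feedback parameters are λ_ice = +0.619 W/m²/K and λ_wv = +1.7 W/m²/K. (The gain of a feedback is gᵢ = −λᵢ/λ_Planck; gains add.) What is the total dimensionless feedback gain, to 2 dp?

0.83

Convert to gains: g_ice = 0.619/2.8 = 0.2211; g_wv = 1.7/2.8 = 0.6071.
Total gain g = 0.8282.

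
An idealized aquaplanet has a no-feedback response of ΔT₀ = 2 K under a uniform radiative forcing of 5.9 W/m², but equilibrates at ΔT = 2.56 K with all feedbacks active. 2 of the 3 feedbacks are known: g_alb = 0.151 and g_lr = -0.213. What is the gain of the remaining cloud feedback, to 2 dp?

Amplification A = ΔT/ΔT₀ = 2.56/2 = 1.28.
Total gain g = 1 − 1/A = 1 − 1/1.28 = 0.2188.
Known gains sum to 0.151 − 0.213 = -0.062.
g_cld = 0.2188 + 0.062 = 0.28.

0.28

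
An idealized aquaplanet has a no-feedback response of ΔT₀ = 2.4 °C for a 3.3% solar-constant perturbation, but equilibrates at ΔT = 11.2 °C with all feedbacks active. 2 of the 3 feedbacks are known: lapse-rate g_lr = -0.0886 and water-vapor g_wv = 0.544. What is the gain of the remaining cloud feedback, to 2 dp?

0.33

Amplification A = ΔT/ΔT₀ = 11.2/2.4 = 4.667.
Total gain g = 1 − 1/A = 1 − 1/4.667 = 0.7857.
Known gains sum to -0.0886 + 0.544 = 0.4554.
g_cld = 0.7857 − 0.4554 = 0.33.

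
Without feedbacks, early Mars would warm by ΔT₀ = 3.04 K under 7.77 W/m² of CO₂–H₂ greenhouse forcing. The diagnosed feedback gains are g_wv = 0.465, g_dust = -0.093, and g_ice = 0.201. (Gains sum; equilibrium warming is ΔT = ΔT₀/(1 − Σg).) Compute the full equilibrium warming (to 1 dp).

7.1 K

Total gain g = 0.465 − 0.093 + 0.201 = 0.573.
Amplification A = 1/(1 − 0.573) = 2.342.
ΔT = 3.04 × 2.342 = 7.1 K.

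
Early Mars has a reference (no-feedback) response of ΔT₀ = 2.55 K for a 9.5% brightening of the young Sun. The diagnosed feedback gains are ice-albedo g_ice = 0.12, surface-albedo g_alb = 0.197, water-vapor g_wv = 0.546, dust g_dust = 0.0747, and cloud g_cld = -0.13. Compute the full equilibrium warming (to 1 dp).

13.3 K

Total gain g = 0.12 + 0.197 + 0.546 + 0.0747 − 0.13 = 0.8077.
Amplification A = 1/(1 − 0.8077) = 5.2.
ΔT = 2.55 × 5.2 = 13.3 K.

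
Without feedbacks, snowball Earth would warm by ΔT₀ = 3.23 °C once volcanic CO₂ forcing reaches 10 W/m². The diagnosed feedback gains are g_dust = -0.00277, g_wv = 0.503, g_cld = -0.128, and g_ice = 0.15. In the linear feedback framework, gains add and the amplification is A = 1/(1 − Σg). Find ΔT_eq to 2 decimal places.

6.76 °C

Total gain g = -0.00277 + 0.503 − 0.128 + 0.15 = 0.52223.
Amplification A = 1/(1 − 0.52223) = 2.093.
ΔT = 3.23 × 2.093 = 6.76 °C.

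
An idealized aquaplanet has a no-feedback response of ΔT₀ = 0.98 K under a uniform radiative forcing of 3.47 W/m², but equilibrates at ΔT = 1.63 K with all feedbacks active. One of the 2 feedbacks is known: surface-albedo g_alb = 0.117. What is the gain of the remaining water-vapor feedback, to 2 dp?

Amplification A = ΔT/ΔT₀ = 1.63/0.98 = 1.663.
Total gain g = 1 − 1/A = 1 − 1/1.663 = 0.3987.
The known gain is 0.117.
g_wv = 0.3987 − 0.117 = 0.28.

0.28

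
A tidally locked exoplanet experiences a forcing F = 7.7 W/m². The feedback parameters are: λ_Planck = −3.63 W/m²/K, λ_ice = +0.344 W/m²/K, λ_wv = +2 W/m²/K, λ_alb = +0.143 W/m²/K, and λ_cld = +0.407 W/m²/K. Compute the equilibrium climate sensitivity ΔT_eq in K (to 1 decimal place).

Net feedback parameter λ = (−3.63) + (+0.344) + (+2) + (+0.143) + (+0.407) = -0.736 W/m²/K.
ΔT = −F/λ = −7.7/(-0.736) = 10.5 K.

10.5 K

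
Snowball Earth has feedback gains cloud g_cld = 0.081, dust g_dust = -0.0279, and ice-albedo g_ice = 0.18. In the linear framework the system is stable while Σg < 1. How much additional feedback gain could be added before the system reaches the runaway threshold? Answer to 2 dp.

Current total gain = 0.081 − 0.0279 + 0.18 = 0.2331.
Margin to runaway = 1 − 0.2331 = 0.77.

0.77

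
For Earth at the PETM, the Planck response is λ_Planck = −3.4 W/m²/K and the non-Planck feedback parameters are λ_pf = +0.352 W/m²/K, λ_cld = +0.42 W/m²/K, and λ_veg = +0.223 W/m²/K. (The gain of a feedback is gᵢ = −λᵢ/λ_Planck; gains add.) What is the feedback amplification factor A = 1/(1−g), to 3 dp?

1.414

Convert to gains: g_pf = 0.352/3.4 = 0.1035; g_cld = 0.42/3.4 = 0.1235; g_veg = 0.223/3.4 = 0.06559.
Total gain g = 0.29259.
A = 1/(1 − 0.29259) = 1.414.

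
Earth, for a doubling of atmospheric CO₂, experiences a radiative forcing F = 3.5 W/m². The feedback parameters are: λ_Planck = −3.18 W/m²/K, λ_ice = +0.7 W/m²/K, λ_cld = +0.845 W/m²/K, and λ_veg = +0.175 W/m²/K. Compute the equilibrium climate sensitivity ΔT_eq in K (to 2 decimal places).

2.40 K

Net feedback parameter λ = (−3.18) + (+0.7) + (+0.845) + (+0.175) = -1.46 W/m²/K.
ΔT = −F/λ = −3.5/(-1.46) = 2.40 K.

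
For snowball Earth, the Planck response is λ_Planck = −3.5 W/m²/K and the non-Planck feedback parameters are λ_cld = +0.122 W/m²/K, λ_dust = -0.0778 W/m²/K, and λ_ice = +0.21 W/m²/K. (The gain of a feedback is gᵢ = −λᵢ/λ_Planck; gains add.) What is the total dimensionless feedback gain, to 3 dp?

Convert to gains: g_cld = 0.122/3.5 = 0.03486; g_dust = -0.0778/3.5 = -0.02223; g_ice = 0.21/3.5 = 0.06.
Total gain g = 0.07263.

0.073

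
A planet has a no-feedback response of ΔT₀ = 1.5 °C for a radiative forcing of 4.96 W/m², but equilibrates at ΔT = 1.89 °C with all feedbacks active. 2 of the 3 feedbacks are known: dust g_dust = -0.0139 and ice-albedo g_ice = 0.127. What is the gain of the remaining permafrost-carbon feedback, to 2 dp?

Amplification A = ΔT/ΔT₀ = 1.89/1.5 = 1.26.
Total gain g = 1 − 1/A = 1 − 1/1.26 = 0.2063.
Known gains sum to -0.0139 + 0.127 = 0.1131.
g_pf = 0.2063 − 0.1131 = 0.09.

0.09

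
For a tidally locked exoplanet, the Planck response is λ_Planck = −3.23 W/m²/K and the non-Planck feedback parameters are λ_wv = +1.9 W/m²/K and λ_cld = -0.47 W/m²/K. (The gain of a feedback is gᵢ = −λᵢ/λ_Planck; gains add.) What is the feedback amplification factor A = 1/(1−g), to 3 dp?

Convert to gains: g_wv = 1.9/3.23 = 0.5882; g_cld = -0.47/3.23 = -0.1455.
Total gain g = 0.4427.
A = 1/(1 − 0.4427) = 1.794.

1.794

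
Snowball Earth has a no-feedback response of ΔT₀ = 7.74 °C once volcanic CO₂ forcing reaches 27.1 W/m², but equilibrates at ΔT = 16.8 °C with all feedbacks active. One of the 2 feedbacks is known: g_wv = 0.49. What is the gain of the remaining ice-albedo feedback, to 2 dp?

Amplification A = ΔT/ΔT₀ = 16.8/7.74 = 2.171.
Total gain g = 1 − 1/A = 1 − 1/2.171 = 0.5394.
The known gain is 0.49.
g_ice = 0.5394 − 0.49 = 0.05.

0.05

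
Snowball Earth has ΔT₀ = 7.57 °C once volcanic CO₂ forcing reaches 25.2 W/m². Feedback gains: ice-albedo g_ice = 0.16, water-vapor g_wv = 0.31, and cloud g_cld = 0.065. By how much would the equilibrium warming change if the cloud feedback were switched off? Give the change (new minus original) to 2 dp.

Original: g = 0.535, ΔT = 7.57/(1−0.535) = 16.2796 °C.
Without cloud: g' = 0.47, ΔT' = 7.57/(1−0.47) = 14.2830 °C.
Change = 14.2830 − 16.2796 = -2.00 °C.

-2.00 °C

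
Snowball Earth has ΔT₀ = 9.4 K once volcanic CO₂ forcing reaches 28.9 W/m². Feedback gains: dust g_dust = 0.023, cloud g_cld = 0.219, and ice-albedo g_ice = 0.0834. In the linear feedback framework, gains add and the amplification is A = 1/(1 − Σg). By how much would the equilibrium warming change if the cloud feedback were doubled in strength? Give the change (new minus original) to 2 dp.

6.70 K

Original: g = 0.3254, ΔT = 9.4/(1−0.3254) = 13.9342 K.
With doubled cloud: g' = 0.5444, ΔT' = 9.4/(1−0.5444) = 20.6321 K.
Change = 20.6321 − 13.9342 = 6.70 K.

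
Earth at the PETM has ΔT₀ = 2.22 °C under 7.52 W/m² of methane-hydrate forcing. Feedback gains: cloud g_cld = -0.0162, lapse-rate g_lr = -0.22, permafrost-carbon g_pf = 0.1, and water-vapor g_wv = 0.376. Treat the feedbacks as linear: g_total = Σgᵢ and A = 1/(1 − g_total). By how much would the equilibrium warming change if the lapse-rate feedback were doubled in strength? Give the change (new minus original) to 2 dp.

-0.66 °C

Original: g = 0.2398, ΔT = 2.22/(1−0.2398) = 2.9203 °C.
With doubled lapse-rate: g' = 0.0198, ΔT' = 2.22/(1−0.0198) = 2.2648 °C.
Change = 2.2648 − 2.9203 = -0.66 °C.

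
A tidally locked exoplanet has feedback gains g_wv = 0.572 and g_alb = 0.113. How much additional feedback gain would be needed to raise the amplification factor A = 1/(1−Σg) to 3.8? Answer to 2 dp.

0.05

Current total gain = 0.685.
Target gain for A = 3.8: g* = 1 − 1/3.8 = 0.7368.
Additional gain needed = 0.7368 − 0.685 = 0.05.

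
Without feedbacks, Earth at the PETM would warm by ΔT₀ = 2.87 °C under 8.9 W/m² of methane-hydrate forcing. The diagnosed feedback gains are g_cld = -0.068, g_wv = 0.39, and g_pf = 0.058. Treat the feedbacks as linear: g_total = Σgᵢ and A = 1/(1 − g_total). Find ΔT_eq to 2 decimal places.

Total gain g = -0.068 + 0.39 + 0.058 = 0.38.
Amplification A = 1/(1 − 0.38) = 1.613.
ΔT = 2.87 × 1.613 = 4.63 °C.

4.63 °C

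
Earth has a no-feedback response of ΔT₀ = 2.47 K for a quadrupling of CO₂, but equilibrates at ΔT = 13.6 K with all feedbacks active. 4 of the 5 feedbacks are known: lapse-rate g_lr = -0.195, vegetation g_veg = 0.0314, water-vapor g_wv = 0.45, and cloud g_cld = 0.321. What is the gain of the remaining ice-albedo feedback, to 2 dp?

0.21

Amplification A = ΔT/ΔT₀ = 13.6/2.47 = 5.506.
Total gain g = 1 − 1/A = 1 − 1/5.506 = 0.8184.
Known gains sum to -0.195 + 0.0314 + 0.45 + 0.321 = 0.6074.
g_ice = 0.8184 − 0.6074 = 0.21.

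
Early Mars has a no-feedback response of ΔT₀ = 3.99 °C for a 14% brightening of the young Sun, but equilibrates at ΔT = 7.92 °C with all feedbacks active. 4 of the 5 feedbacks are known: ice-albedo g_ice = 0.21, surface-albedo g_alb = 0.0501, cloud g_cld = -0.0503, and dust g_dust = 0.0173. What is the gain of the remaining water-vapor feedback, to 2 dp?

0.27

Amplification A = ΔT/ΔT₀ = 7.92/3.99 = 1.985.
Total gain g = 1 − 1/A = 1 − 1/1.985 = 0.4962.
Known gains sum to 0.21 + 0.0501 − 0.0503 + 0.0173 = 0.2271.
g_wv = 0.4962 − 0.2271 = 0.27.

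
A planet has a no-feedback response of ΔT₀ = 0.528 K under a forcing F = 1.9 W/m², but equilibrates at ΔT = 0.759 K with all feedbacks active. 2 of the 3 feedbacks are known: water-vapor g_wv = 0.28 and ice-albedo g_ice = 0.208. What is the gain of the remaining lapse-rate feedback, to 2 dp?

Amplification A = ΔT/ΔT₀ = 0.759/0.528 = 1.438.
Total gain g = 1 − 1/A = 1 − 1/1.438 = 0.3046.
Known gains sum to 0.28 + 0.208 = 0.488.
g_lr = 0.3046 − 0.488 = -0.18.

-0.18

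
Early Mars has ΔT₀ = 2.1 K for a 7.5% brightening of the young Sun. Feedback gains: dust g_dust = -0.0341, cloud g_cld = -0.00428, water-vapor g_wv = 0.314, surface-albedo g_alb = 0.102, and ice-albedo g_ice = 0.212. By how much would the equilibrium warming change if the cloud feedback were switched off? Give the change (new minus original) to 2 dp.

Original: g = 0.58962, ΔT = 2.1/(1−0.58962) = 5.1172 K.
Without cloud: g' = 0.5939, ΔT' = 2.1/(1−0.5939) = 5.1711 K.
Change = 5.1711 − 5.1172 = 0.05 K.

0.05 K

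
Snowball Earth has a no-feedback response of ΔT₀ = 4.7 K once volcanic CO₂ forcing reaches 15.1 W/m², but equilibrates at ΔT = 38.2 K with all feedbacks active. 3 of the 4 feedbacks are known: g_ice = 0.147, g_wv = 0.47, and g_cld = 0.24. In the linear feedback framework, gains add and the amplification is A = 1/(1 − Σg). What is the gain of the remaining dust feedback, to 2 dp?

Amplification A = ΔT/ΔT₀ = 38.2/4.7 = 8.128.
Total gain g = 1 − 1/A = 1 − 1/8.128 = 0.877.
Known gains sum to 0.147 + 0.47 + 0.24 = 0.857.
g_dust = 0.877 − 0.857 = 0.02.

0.02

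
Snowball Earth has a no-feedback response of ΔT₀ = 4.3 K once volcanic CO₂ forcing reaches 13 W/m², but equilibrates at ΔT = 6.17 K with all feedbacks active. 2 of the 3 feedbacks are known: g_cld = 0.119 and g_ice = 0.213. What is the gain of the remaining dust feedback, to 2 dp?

Amplification A = ΔT/ΔT₀ = 6.17/4.3 = 1.435.
Total gain g = 1 − 1/A = 1 − 1/1.435 = 0.3031.
Known gains sum to 0.119 + 0.213 = 0.332.
g_dust = 0.3031 − 0.332 = -0.03.

-0.03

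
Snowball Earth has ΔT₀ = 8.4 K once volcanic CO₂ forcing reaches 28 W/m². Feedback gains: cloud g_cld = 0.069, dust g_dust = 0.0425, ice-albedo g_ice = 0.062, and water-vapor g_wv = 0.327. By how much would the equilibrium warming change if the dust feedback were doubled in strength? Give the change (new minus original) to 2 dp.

Original: g = 0.5005, ΔT = 8.4/(1−0.5005) = 16.8168 K.
With doubled dust: g' = 0.543, ΔT' = 8.4/(1−0.543) = 18.3807 K.
Change = 18.3807 − 16.8168 = 1.56 K.

1.56 K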